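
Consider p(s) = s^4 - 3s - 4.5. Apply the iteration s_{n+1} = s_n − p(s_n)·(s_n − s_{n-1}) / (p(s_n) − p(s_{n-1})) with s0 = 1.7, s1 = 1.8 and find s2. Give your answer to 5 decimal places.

p(1.7) = -1.2479000, p(1.8) = 0.5976000
s2 = 1.8000000 − 0.5976000·(1.8000000 − 1.7000000) / (0.5976000 − (-1.2479000)) = 1.8000000 − (0.0597600)/(1.8455000) = 1.7676185

1.76762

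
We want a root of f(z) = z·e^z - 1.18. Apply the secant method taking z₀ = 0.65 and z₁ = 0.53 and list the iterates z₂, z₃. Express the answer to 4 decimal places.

0.6273, 0.6292

f(0.65) = 0.065102, f(0.53) = -0.279566
z₂ = 0.530000 − (-0.279566)·(0.530000 − 0.650000) / (-0.279566 − 0.065102) = 0.530000 − (0.033548)/(-0.344667) = 0.627334
f(0.627334) = -0.005247
z₃ = 0.627334 − (-0.005247)·(0.627334 − 0.530000) / (-0.005247 − (-0.279566)) = 0.627334 − (-0.000511)/(0.274319) = 0.629196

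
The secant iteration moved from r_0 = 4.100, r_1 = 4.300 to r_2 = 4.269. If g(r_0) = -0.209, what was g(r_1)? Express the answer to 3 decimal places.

The secant line through (4.100, -0.209) and (4.300, g(r_1)) crosses zero at r_2 = 4.269.
So (4.100, -0.209), (4.300, g(r_1)), (4.269, 0) are collinear:
g(r_1) = -0.209 · (4.300 − 4.269) / (4.100 − 4.269) = -0.209 · (0.03100)/(-0.16900) = 0.03834

0.038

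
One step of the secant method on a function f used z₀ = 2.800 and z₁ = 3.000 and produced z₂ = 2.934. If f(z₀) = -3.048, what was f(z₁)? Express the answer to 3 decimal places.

The secant line through (2.800, -3.048) and (3.000, f(z₁)) crosses zero at z₂ = 2.934.
So (2.800, -3.048), (3.000, f(z₁)), (2.934, 0) are collinear:
f(z₁) = -3.048 · (3.000 − 2.934) / (2.800 − 2.934) = -3.048 · (0.06600)/(-0.13400) = 1.50125

1.501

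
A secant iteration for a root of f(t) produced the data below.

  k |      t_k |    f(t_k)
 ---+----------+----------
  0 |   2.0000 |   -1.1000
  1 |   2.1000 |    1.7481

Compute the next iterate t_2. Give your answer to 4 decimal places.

t_2 = 2.1000 − 1.7481·(2.1000 − 2.0000) / (1.7481 − (-1.1000))
   = 2.1000 − (0.174810)/(2.848100) = 2.038622

2.0386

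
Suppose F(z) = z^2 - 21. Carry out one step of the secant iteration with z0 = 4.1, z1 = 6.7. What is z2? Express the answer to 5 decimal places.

4.48796

F(4.1) = -4.1900000, F(6.7) = 23.8900000
z2 = 6.7000000 − 23.8900000·(6.7000000 − 4.1000000) / (23.8900000 − (-4.1900000)) = 6.7000000 − (62.1140000)/(28.0800000) = 4.4879630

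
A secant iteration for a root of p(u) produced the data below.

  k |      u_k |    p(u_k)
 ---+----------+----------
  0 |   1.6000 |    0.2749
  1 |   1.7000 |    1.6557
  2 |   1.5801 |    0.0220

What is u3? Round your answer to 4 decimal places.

u3 = 1.5801 − 0.0220·(1.5801 − 1.7000) / (0.0220 − 1.6557)
   = 1.5801 − (-0.002638)/(-1.633700) = 1.578485

1.5785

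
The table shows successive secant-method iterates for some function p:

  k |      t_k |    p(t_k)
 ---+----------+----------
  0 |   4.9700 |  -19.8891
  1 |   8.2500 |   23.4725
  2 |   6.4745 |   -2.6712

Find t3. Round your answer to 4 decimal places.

6.6559

t3 = 6.4745 − (-2.6712)·(6.4745 − 8.2500) / (-2.6712 − 23.4725)
   = 6.4745 − (4.742716)/(-26.143700) = 6.655910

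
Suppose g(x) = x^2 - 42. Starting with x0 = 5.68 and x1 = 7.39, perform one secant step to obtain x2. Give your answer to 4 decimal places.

g(5.68) = -9.737600, g(7.39) = 12.612100
x2 = 7.390000 − 12.612100·(7.390000 − 5.680000) / (12.612100 − (-9.737600)) = 7.390000 − (21.566691)/(22.349700) = 6.425034

6.4250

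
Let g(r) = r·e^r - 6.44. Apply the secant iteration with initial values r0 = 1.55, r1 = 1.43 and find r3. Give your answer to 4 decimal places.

g(1.55) = 0.862779, g(1.43) = -0.464460
r2 = 1.430000 − (-0.464460)·(1.430000 − 1.550000) / (-0.464460 − 0.862779) = 1.430000 − (0.055735)/(-1.327239) = 1.471993
g(1.471993) = -0.025180
r3 = 1.471993 − (-0.025180)·(1.471993 − 1.430000) / (-0.025180 − (-0.464460)) = 1.471993 − (-0.001057)/(0.439280) = 1.474401

1.4744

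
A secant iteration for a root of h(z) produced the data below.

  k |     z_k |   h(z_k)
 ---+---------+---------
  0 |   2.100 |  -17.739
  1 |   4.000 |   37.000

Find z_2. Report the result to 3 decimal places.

z_2 = 4.000 − 37.000·(4.000 − 2.100) / (37.000 − (-17.739))
   = 4.000 − (70.30000)/(54.73900) = 2.71572

2.716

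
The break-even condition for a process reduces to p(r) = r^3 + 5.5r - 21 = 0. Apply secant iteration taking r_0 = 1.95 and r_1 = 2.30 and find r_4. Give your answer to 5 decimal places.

p(1.95) = -2.8601250, p(2.30) = 3.8170000
r_2 = 2.3000000 − 3.8170000·(2.3000000 − 1.9500000) / (3.8170000 − (-2.8601250)) = 2.3000000 − (1.3359500)/(6.6771250) = 2.0999214
p(2.0999214) = -0.1904726
r_3 = 2.0999214 − (-0.1904726)·(2.0999214 − 2.3000000) / (-0.1904726 − 3.8170000) = 2.0999214 − (0.0381095)/(-4.0074726) = 2.1094310
p(2.1094310) = -0.0117965
r_4 = 2.1094310 − (-0.0117965)·(2.1094310 − 2.0999214) / (-0.0117965 − (-0.1904726)) = 2.1094310 − (-0.0001122)/(0.1786761) = 2.1100588

2.11006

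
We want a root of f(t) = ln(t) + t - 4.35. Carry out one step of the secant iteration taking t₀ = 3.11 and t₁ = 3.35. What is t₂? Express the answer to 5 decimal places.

3.19046

f(3.11) = -0.1053773, f(3.35) = 0.2089603
t₂ = 3.3500000 − 0.2089603·(3.3500000 − 3.1100000) / (0.2089603 − (-0.1053773)) = 3.3500000 − (0.0501505)/(0.3143376) = 3.1904566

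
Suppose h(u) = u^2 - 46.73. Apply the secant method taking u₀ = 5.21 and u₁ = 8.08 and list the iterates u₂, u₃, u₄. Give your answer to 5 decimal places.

h(5.21) = -19.5859000, h(8.08) = 18.5564000
u₂ = 8.0800000 − 18.5564000·(8.0800000 − 5.2100000) / (18.5564000 − (-19.5859000)) = 8.0800000 − (53.2568680)/(38.1423000) = 6.6837321
h(6.6837321) = -2.0577248
u₃ = 6.6837321 − (-2.0577248)·(6.6837321 − 8.0800000) / (-2.0577248 − 18.5564000) = 6.6837321 − (2.8731351)/(-20.6141248) = 6.8231091
h(6.8231091) = -0.1751817
u₄ = 6.8231091 − (-0.1751817)·(6.8231091 − 6.6837321) / (-0.1751817 − (-2.0577248)) = 6.8231091 − (-0.0244163)/(1.8825431) = 6.8360790

6.68373, 6.82311, 6.83608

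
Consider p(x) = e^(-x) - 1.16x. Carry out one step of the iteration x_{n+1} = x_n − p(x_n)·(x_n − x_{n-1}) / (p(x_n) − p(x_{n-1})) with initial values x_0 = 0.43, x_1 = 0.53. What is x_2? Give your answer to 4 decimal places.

0.5153

p(0.43) = 0.151709, p(0.53) = -0.026195
x_2 = 0.530000 − (-0.026195)·(0.530000 − 0.430000) / (-0.026195 − 0.151709) = 0.530000 − (-0.002620)/(-0.177904) = 0.515276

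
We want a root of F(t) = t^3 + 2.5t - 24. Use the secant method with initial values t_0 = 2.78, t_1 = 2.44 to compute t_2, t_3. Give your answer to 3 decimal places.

F(2.78) = 4.43495, F(2.44) = -3.37322
t_2 = 2.44000 − (-3.37322)·(2.44000 − 2.78000) / (-3.37322 − 4.43495) = 2.44000 − (1.14689)/(-7.80817) = 2.58688
F(2.58688) = -0.22145
t_3 = 2.58688 − (-0.22145)·(2.58688 − 2.44000) / (-0.22145 − (-3.37322)) = 2.58688 − (-0.03253)/(3.15177) = 2.59720

2.587, 2.597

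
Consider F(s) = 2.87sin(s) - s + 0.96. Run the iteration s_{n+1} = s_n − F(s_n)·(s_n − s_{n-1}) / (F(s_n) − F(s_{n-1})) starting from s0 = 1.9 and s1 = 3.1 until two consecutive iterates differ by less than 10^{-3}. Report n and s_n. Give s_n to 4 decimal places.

n = 5, s_n = 2.5531

F(1.9) = 1.775881, F(3.1) = -2.020663
s2 = 3.100000 − (-2.020663)·(1.200000)/(-3.796545) = 2.461315;  |Δ| = 0.638685
F(2.461315) = 0.303941
s3 = 2.461315 − 0.303941·(-0.638685)/(2.324604) = 2.544823;  |Δ| = 0.083508
F(2.544823) = 0.028042
s4 = 2.544823 − 0.028042·(0.083508)/(-0.275899) = 2.553310;  |Δ| = 0.008488
F(2.553310) = -0.000653
s5 = 2.553310 − (-0.000653)·(0.008488)/(-0.028694) = 2.553117;  |Δ| = 0.000193
|s5 − s4| = 0.000193 < 10^{-3}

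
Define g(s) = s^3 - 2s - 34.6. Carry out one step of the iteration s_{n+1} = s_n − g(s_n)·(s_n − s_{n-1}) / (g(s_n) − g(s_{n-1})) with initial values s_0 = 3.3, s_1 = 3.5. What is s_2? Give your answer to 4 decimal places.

g(3.3) = -5.263000, g(3.5) = 1.275000
s_2 = 3.500000 − 1.275000·(3.500000 − 3.300000) / (1.275000 − (-5.263000)) = 3.500000 − (0.255000)/(6.538000) = 3.460997

3.4610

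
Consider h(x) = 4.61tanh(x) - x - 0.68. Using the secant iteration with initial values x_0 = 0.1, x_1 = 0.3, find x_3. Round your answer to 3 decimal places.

h(0.1) = -0.32053, h(0.3) = 0.36295
x_2 = 0.30000 − 0.36295·(0.30000 − 0.10000) / (0.36295 − (-0.32053)) = 0.30000 − (0.07259)/(0.68348) = 0.19379
h(0.19379) = 0.00858
x_3 = 0.19379 − 0.00858·(0.19379 − 0.30000) / (0.00858 − 0.36295) = 0.19379 − (-0.00091)/(-0.35438) = 0.19122

0.191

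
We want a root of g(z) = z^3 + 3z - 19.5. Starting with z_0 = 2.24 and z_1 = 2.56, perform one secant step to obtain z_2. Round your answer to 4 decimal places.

2.3159

g(2.24) = -1.540576, g(2.56) = 4.957216
z_2 = 2.560000 − 4.957216·(2.560000 − 2.240000) / (4.957216 − (-1.540576)) = 2.560000 − (1.586309)/(6.497792) = 2.315870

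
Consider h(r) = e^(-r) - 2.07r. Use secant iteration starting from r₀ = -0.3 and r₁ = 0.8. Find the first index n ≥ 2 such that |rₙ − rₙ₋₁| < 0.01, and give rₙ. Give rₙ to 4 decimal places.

n = 4, rₙ = 0.3429

h(-0.3) = 1.970859, h(0.8) = -1.206671
r₂ = 0.800000 − (-1.206671)·(1.100000)/(-3.177530) = 0.382274;  |Δ| = 0.417726
h(0.382274) = -0.108998
r₃ = 0.382274 − (-0.108998)·(-0.417726)/(1.097673) = 0.340794;  |Δ| = 0.041480
h(0.340794) = 0.005763
r₄ = 0.340794 − 0.005763·(-0.041480)/(0.114761) = 0.342877;  |Δ| = 0.002083
|r₄ − r₃| = 0.002083 < 0.01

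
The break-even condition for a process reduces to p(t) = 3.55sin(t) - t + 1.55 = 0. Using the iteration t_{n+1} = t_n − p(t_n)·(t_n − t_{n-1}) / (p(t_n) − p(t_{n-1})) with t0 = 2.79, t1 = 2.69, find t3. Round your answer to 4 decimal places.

2.7860

p(2.79) = -0.017403, p(2.69) = 0.409217
t2 = 2.690000 − 0.409217·(2.690000 − 2.790000) / (0.409217 − (-0.017403)) = 2.690000 − (-0.040922)/(0.426620) = 2.785921
p(2.785921) = 0.000262
t3 = 2.785921 − 0.000262·(2.785921 − 2.690000) / (0.000262 − 0.409217) = 2.785921 − (0.000025)/(-0.408955) = 2.785982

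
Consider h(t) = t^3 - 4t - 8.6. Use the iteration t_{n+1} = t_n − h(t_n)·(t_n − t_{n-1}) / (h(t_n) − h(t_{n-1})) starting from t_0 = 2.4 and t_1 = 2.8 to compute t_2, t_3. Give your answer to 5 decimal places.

2.66814, 2.68323

h(2.4) = -4.3760000, h(2.8) = 2.1520000
t_2 = 2.8000000 − 2.1520000·(2.8000000 − 2.4000000) / (2.1520000 − (-4.3760000)) = 2.8000000 − (0.8608000)/(6.5280000) = 2.6681373
h(2.6681373) = -0.2781962
t_3 = 2.6681373 − (-0.2781962)·(2.6681373 − 2.8000000) / (-0.2781962 − 2.1520000) = 2.6681373 − (0.0366837)/(-2.4301962) = 2.6832322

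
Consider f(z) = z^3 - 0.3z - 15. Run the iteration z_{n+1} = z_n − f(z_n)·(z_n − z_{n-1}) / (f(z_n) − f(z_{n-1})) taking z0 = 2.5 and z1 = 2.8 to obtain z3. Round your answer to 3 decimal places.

f(2.5) = -0.12500, f(2.8) = 6.11200
z2 = 2.80000 − 6.11200·(2.80000 − 2.50000) / (6.11200 − (-0.12500)) = 2.80000 − (1.83360)/(6.23700) = 2.50601
f(2.50601) = -0.01380
z3 = 2.50601 − (-0.01380)·(2.50601 − 2.80000) / (-0.01380 − 6.11200) = 2.50601 − (0.00406)/(-6.12580) = 2.50667

2.507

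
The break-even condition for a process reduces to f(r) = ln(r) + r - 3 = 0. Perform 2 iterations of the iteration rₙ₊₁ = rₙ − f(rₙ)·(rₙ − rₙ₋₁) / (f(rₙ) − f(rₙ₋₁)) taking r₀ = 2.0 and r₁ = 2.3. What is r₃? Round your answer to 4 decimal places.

2.2079

f(2.0) = -0.306853, f(2.3) = 0.132909
r₂ = 2.300000 − 0.132909·(2.300000 − 2.000000) / (0.132909 − (-0.306853)) = 2.300000 − (0.039873)/(0.439762) = 2.209331
f(2.209331) = 0.002021
r₃ = 2.209331 − 0.002021·(2.209331 − 2.300000) / (0.002021 − 0.132909) = 2.209331 − (-0.000183)/(-0.130888) = 2.207931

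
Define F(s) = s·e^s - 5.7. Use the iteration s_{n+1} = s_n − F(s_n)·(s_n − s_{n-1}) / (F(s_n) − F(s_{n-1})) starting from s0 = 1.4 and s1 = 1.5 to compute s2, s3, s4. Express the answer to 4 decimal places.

1.4022, 1.4023, 1.4023

F(1.4) = -0.022720, F(1.5) = 1.022534
s2 = 1.500000 − 1.022534·(1.500000 − 1.400000) / (1.022534 − (-0.022720)) = 1.500000 − (0.102253)/(1.045254) = 1.402174
F(1.402174) = -0.001533
s3 = 1.402174 − (-0.001533)·(1.402174 − 1.500000) / (-0.001533 − 1.022534) = 1.402174 − (0.000150)/(-1.024066) = 1.402320
F(1.402320) = -0.000103
s4 = 1.402320 − (-0.000103)·(1.402320 − 1.402174) / (-0.000103 − (-0.001533)) = 1.402320 − (0.000000)/(0.001429) = 1.402331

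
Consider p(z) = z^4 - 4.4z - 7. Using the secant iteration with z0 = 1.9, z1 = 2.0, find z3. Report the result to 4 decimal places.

1.9927

p(1.9) = -2.327900, p(2.0) = 0.200000
z2 = 2.000000 − 0.200000·(2.000000 − 1.900000) / (0.200000 − (-2.327900)) = 2.000000 − (0.020000)/(2.527900) = 1.992088
p(1.992088) = -0.016865
z3 = 1.992088 − (-0.016865)·(1.992088 − 2.000000) / (-0.016865 − 0.200000) = 1.992088 − (0.000133)/(-0.216865) = 1.992704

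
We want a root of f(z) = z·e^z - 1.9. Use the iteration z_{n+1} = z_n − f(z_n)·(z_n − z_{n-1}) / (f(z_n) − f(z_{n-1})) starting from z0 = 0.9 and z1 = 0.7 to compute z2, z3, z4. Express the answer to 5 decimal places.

f(0.9) = 0.3136428, f(0.7) = -0.4903731
z2 = 0.7000000 − (-0.4903731)·(0.7000000 − 0.9000000) / (-0.4903731 − 0.3136428) = 0.7000000 − (0.0980746)/(-0.8040159) = 0.8219809
f(0.8219809) = -0.0299917
z3 = 0.8219809 − (-0.0299917)·(0.8219809 − 0.7000000) / (-0.0299917 − (-0.4903731)) = 0.8219809 − (-0.0036584)/(0.4603814) = 0.8299274
f(0.8299274) = 0.0031500
z4 = 0.8299274 − 0.0031500·(0.8299274 − 0.8219809) / (0.0031500 − (-0.0299917)) = 0.8299274 − (0.0000250)/(0.0331417) = 0.8291721

0.82198, 0.82993, 0.82917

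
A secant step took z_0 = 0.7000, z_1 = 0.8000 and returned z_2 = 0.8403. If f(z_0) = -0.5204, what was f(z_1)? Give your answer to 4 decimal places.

The secant line through (0.7000, -0.5204) and (0.8000, f(z_1)) crosses zero at z_2 = 0.8403.
So (0.7000, -0.5204), (0.8000, f(z_1)), (0.8403, 0) are collinear:
f(z_1) = -0.5204 · (0.8000 − 0.8403) / (0.7000 − 0.8403) = -0.5204 · (-0.040300)/(-0.140300) = -0.149481

-0.1495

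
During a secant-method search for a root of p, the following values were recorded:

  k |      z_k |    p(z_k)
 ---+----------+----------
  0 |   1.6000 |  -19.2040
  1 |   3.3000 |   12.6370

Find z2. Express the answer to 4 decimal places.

z2 = 3.3000 − 12.6370·(3.3000 − 1.6000) / (12.6370 − (-19.2040))
   = 3.3000 − (21.482900)/(31.841000) = 2.625307

2.6253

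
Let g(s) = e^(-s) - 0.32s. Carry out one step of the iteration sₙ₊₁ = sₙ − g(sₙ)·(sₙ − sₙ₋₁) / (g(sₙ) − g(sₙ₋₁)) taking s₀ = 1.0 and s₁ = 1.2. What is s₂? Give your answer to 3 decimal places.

g(1.0) = 0.04788, g(1.2) = -0.08281
s₂ = 1.20000 − (-0.08281)·(1.20000 − 1.00000) / (-0.08281 − 0.04788) = 1.20000 − (-0.01656)/(-0.13069) = 1.07327

1.073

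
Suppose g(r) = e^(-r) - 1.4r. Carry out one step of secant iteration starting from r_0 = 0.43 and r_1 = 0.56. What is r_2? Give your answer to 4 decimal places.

g(0.43) = 0.048509, g(0.56) = -0.212791
r_2 = 0.560000 − (-0.212791)·(0.560000 − 0.430000) / (-0.212791 − 0.048509) = 0.560000 − (-0.027663)/(-0.261300) = 0.454134

0.4541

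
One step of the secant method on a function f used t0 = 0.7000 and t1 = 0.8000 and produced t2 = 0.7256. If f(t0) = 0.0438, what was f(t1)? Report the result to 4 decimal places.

The secant line through (0.7000, 0.0438) and (0.8000, f(t1)) crosses zero at t2 = 0.7256.
So (0.7000, 0.0438), (0.8000, f(t1)), (0.7256, 0) are collinear:
f(t1) = 0.0438 · (0.8000 − 0.7256) / (0.7000 − 0.7256) = 0.0438 · (0.074400)/(-0.025600) = -0.127294

-0.1273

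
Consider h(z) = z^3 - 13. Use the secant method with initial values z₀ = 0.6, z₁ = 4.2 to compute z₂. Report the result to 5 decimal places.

h(0.6) = -12.7840000, h(4.2) = 61.0880000
z₂ = 4.2000000 − 61.0880000·(4.2000000 − 0.6000000) / (61.0880000 − (-12.7840000)) = 4.2000000 − (219.9168000)/(73.8720000) = 1.2230019

1.22300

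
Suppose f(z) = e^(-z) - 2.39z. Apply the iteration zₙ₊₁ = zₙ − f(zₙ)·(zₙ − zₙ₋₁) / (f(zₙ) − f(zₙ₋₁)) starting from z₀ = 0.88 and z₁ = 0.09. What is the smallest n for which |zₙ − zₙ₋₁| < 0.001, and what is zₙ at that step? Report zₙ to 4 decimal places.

f(0.88) = -1.688417, f(0.09) = 0.698831
z₂ = 0.090000 − 0.698831·(-0.790000)/(2.387248) = 0.321261;  |Δ| = 0.231261
f(0.321261) = -0.042579
z₃ = 0.321261 − (-0.042579)·(0.231261)/(-0.741410) = 0.307979;  |Δ| = 0.013281
f(0.307979) = -0.001141
z₄ = 0.307979 − (-0.001141)·(-0.013281)/(0.041438) = 0.307614;  |Δ| = 0.000366
|z₄ − z₃| = 0.000366 < 0.001

n = 4, zₙ = 0.3076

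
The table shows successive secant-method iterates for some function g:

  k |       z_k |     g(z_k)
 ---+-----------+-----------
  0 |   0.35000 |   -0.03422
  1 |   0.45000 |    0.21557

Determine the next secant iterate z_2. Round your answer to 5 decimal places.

z_2 = 0.45000 − 0.21557·(0.45000 − 0.35000) / (0.21557 − (-0.03422))
   = 0.45000 − (0.0215570)/(0.2497900) = 0.3636995

0.36370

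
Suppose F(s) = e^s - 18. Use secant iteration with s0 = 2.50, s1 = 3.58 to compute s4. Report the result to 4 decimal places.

2.8929

F(2.50) = -5.817506, F(3.58) = 17.873541
s2 = 3.580000 − 17.873541·(3.580000 − 2.500000) / (17.873541 − (-5.817506)) = 3.580000 − (19.303424)/(23.691047) = 2.765202
F(2.765202) = -2.117756
s3 = 2.765202 − (-2.117756)·(2.765202 − 3.580000) / (-2.117756 − 17.873541) = 2.765202 − (1.725544)/(-19.991297) = 2.851517
F(2.851517) = -0.685981
s4 = 2.851517 − (-0.685981)·(2.851517 − 2.765202) / (-0.685981 − (-2.117756)) = 2.851517 − (-0.059210)/(1.431775) = 2.892871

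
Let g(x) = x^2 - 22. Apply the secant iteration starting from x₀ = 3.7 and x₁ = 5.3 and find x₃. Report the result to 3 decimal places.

4.686

g(3.7) = -8.31000, g(5.3) = 6.09000
x₂ = 5.30000 − 6.09000·(5.30000 − 3.70000) / (6.09000 − (-8.31000)) = 5.30000 − (9.74400)/(14.40000) = 4.62333
g(4.62333) = -0.62479
x₃ = 4.62333 − (-0.62479)·(4.62333 − 5.30000) / (-0.62479 − 6.09000) = 4.62333 − (0.42277)/(-6.71479) = 4.68629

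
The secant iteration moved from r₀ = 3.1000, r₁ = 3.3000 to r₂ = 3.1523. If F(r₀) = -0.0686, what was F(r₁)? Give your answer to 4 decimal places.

0.1937

The secant line through (3.1000, -0.0686) and (3.3000, F(r₁)) crosses zero at r₂ = 3.1523.
So (3.1000, -0.0686), (3.3000, F(r₁)), (3.1523, 0) are collinear:
F(r₁) = -0.0686 · (3.3000 − 3.1523) / (3.1000 − 3.1523) = -0.0686 · (0.147700)/(-0.052300) = 0.193733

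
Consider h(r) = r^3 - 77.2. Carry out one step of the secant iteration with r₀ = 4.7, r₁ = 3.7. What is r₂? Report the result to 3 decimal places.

4.199

h(4.7) = 26.62300, h(3.7) = -26.54700
r₂ = 3.70000 − (-26.54700)·(3.70000 − 4.70000) / (-26.54700 − 26.62300) = 3.70000 − (26.54700)/(-53.17000) = 4.19929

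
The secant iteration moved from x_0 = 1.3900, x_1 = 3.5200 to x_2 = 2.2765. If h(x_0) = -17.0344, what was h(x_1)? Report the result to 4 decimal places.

The secant line through (1.3900, -17.0344) and (3.5200, h(x_1)) crosses zero at x_2 = 2.2765.
So (1.3900, -17.0344), (3.5200, h(x_1)), (2.2765, 0) are collinear:
h(x_1) = -17.0344 · (3.5200 − 2.2765) / (1.3900 − 2.2765) = -17.0344 · (1.243500)/(-0.886500) = 23.894277

23.8943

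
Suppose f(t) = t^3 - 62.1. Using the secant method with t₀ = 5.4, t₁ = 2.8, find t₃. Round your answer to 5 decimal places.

f(5.4) = 95.3640000, f(2.8) = -40.1480000
t₂ = 2.8000000 − (-40.1480000)·(2.8000000 − 5.4000000) / (-40.1480000 − 95.3640000) = 2.8000000 − (104.3848000)/(-135.5120000) = 3.5702993
f(3.5702993) = -16.5892620
t₃ = 3.5702993 − (-16.5892620)·(3.5702993 − 2.8000000) / (-16.5892620 − (-40.1480000)) = 3.5702993 − (-12.7786971)/(23.5587380) = 4.1127179

4.11272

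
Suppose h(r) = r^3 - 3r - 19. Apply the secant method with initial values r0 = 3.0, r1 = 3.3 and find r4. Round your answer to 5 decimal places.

3.04103

h(3.0) = -1.0000000, h(3.3) = 7.0370000
r2 = 3.3000000 − 7.0370000·(3.3000000 − 3.0000000) / (7.0370000 − (-1.0000000)) = 3.3000000 − (2.1111000)/(8.0370000) = 3.0373274
h(3.0373274) = -0.0915513
r3 = 3.0373274 − (-0.0915513)·(3.0373274 − 3.3000000) / (-0.0915513 − 7.0370000) = 3.0373274 − (0.0240480)/(-7.1285513) = 3.0407008
h(3.0407008) = -0.0082033
r4 = 3.0407008 − (-0.0082033)·(3.0407008 − 3.0373274) / (-0.0082033 − (-0.0915513)) = 3.0407008 − (-0.0000277)/(0.0833480) = 3.0410329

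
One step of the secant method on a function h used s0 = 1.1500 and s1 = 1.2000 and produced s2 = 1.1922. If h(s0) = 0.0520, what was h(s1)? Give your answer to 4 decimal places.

The secant line through (1.1500, 0.0520) and (1.2000, h(s1)) crosses zero at s2 = 1.1922.
So (1.1500, 0.0520), (1.2000, h(s1)), (1.1922, 0) are collinear:
h(s1) = 0.0520 · (1.2000 − 1.1922) / (1.1500 − 1.1922) = 0.0520 · (0.007800)/(-0.042200) = -0.009611

-0.0096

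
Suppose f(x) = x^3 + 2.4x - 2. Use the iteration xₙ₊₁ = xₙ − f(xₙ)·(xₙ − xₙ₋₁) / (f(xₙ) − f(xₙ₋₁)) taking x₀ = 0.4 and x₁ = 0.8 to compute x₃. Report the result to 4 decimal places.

0.6931

f(0.4) = -0.976000, f(0.8) = 0.432000
x₂ = 0.800000 − 0.432000·(0.800000 − 0.400000) / (0.432000 − (-0.976000)) = 0.800000 − (0.172800)/(1.408000) = 0.677273
f(0.677273) = -0.063882
x₃ = 0.677273 − (-0.063882)·(0.677273 − 0.800000) / (-0.063882 − 0.432000) = 0.677273 − (0.007840)/(-0.495882) = 0.693083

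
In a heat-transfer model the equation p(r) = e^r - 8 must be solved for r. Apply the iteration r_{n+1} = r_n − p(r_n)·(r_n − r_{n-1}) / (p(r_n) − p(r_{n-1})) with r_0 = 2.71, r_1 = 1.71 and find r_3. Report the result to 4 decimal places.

p(2.71) = 7.029276, p(1.71) = -2.471039
r_2 = 1.710000 − (-2.471039)·(1.710000 − 2.710000) / (-2.471039 − 7.029276) = 1.710000 − (2.471039)/(-9.500314) = 1.970101
p(1.970101) = -0.828601
r_3 = 1.970101 − (-0.828601)·(1.970101 − 1.710000) / (-0.828601 − (-2.471039)) = 1.970101 − (-0.215520)/(1.642437) = 2.101320

2.1013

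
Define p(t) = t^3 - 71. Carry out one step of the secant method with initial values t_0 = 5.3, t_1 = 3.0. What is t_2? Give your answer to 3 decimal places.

3.830

p(5.3) = 77.87700, p(3.0) = -44.00000
t_2 = 3.00000 − (-44.00000)·(3.00000 − 5.30000) / (-44.00000 − 77.87700) = 3.00000 − (101.20000)/(-121.87700) = 3.83035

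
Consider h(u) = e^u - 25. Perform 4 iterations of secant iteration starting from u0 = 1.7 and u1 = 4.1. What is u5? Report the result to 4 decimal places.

3.2044

h(1.7) = -19.526053, h(4.1) = 35.340288
u2 = 4.100000 − 35.340288·(4.100000 − 1.700000) / (35.340288 − (-19.526053)) = 4.100000 − (84.816690)/(54.866340) = 2.554122
h(2.554122) = -12.140002
u3 = 2.554122 − (-12.140002)·(2.554122 − 4.100000) / (-12.140002 − 35.340288) = 2.554122 − (18.766966)/(-47.480289) = 2.949380
h(2.949380) = -5.905895
u4 = 2.949380 − (-5.905895)·(2.949380 − 2.554122) / (-5.905895 − (-12.140002)) = 2.949380 − (-2.334353)/(6.234106) = 3.323828
h(3.323828) = 2.766445
u5 = 3.323828 − 2.766445·(3.323828 − 2.949380) / (2.766445 − (-5.905895)) = 3.323828 − (1.035891)/(8.672340) = 3.204381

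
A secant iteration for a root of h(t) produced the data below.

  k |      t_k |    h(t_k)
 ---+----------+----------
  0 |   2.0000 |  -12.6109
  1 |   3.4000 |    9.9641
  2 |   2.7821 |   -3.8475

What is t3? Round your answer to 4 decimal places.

2.9542

t3 = 2.7821 − (-3.8475)·(2.7821 − 3.4000) / (-3.8475 − 9.9641)
   = 2.7821 − (2.377370)/(-13.811600) = 2.954229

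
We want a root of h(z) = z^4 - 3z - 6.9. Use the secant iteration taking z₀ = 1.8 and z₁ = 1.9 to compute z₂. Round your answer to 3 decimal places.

h(1.8) = -1.80240, h(1.9) = 0.43210
z₂ = 1.90000 − 0.43210·(1.90000 − 1.80000) / (0.43210 − (-1.80240)) = 1.90000 − (0.04321)/(2.23450) = 1.88066

1.881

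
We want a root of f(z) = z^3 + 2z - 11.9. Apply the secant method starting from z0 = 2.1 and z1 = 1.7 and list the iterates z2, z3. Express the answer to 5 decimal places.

f(2.1) = 1.5610000, f(1.7) = -3.5870000
z2 = 1.7000000 − (-3.5870000)·(1.7000000 − 2.1000000) / (-3.5870000 − 1.5610000) = 1.7000000 − (1.4348000)/(-5.1480000) = 1.9787102
f(1.9787102) = -0.1953476
z3 = 1.9787102 − (-0.1953476)·(1.9787102 − 1.7000000) / (-0.1953476 − (-3.5870000)) = 1.9787102 − (-0.0544454)/(3.3916524) = 1.9947629

1.97871, 1.99476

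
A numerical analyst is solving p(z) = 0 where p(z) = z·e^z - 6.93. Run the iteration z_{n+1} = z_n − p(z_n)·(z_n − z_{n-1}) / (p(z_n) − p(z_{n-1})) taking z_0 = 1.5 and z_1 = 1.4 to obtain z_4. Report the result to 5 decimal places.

p(1.5) = -0.2074664, p(1.4) = -1.2527200
z_2 = 1.4000000 − (-1.2527200)·(1.4000000 − 1.5000000) / (-1.2527200 − (-0.2074664)) = 1.4000000 − (0.1252720)/(-1.0452537) = 1.5198484
p(1.5198484) = 0.0180360
z_3 = 1.5198484 − 0.0180360·(1.5198484 − 1.4000000) / (0.0180360 − (-1.2527200)) = 1.5198484 − (0.0021616)/(1.2707561) = 1.5181474
p(1.5181474) = -0.0015358
z_4 = 1.5181474 − (-0.0015358)·(1.5181474 − 1.5198484) / (-0.0015358 − 0.0180360) = 1.5181474 − (0.0000026)/(-0.0195718) = 1.5182809

1.51828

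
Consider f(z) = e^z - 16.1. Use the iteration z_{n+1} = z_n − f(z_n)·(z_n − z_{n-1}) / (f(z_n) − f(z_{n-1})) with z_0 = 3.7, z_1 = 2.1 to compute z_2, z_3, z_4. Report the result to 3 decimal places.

2.493, 2.893, 2.762

f(3.7) = 24.34730, f(2.1) = -7.93383
z_2 = 2.10000 − (-7.93383)·(2.10000 − 3.70000) / (-7.93383 − 24.34730) = 2.10000 − (12.69413)/(-32.28113) = 2.49324
f(2.49324) = -3.99962
z_3 = 2.49324 − (-3.99962)·(2.49324 − 2.10000) / (-3.99962 − (-7.93383)) = 2.49324 − (-1.57280)/(3.93421) = 2.89301
f(2.89301) = 1.94758
z_4 = 2.89301 − 1.94758·(2.89301 − 2.49324) / (1.94758 − (-3.99962)) = 2.89301 − (0.77859)/(5.94720) = 2.76209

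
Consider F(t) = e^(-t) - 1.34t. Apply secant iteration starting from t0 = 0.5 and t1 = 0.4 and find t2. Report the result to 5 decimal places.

F(0.5) = -0.0634693, F(0.4) = 0.1343200
t2 = 0.4000000 − 0.1343200·(0.4000000 − 0.5000000) / (0.1343200 − (-0.0634693)) = 0.4000000 − (-0.0134320)/(0.1977894) = 0.4679106

0.46791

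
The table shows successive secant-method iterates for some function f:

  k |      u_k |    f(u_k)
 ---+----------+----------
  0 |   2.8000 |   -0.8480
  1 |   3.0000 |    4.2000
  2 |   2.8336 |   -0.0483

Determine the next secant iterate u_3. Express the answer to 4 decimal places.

2.8355

u_3 = 2.8336 − (-0.0483)·(2.8336 − 3.0000) / (-0.0483 − 4.2000)
   = 2.8336 − (0.008037)/(-4.248300) = 2.835492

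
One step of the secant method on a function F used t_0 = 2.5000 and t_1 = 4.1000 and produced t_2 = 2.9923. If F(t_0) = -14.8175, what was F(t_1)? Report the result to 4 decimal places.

The secant line through (2.5000, -14.8175) and (4.1000, F(t_1)) crosses zero at t_2 = 2.9923.
So (2.5000, -14.8175), (4.1000, F(t_1)), (2.9923, 0) are collinear:
F(t_1) = -14.8175 · (4.1000 − 2.9923) / (2.5000 − 2.9923) = -14.8175 · (1.107700)/(-0.492300) = 33.340127

33.3401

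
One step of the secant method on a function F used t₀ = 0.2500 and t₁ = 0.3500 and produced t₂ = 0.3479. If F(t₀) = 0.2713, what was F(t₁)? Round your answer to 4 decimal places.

The secant line through (0.2500, 0.2713) and (0.3500, F(t₁)) crosses zero at t₂ = 0.3479.
So (0.2500, 0.2713), (0.3500, F(t₁)), (0.3479, 0) are collinear:
F(t₁) = 0.2713 · (0.3500 − 0.3479) / (0.2500 − 0.3479) = 0.2713 · (0.002100)/(-0.097900) = -0.005820

-0.0058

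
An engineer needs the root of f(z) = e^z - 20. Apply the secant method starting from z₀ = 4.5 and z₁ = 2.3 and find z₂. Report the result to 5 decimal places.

f(4.5) = 70.0171313, f(2.3) = -10.0258175
z₂ = 2.3000000 − (-10.0258175)·(2.3000000 − 4.5000000) / (-10.0258175 − 70.0171313) = 2.3000000 − (22.0567986)/(-80.0429488) = 2.5755620

2.57556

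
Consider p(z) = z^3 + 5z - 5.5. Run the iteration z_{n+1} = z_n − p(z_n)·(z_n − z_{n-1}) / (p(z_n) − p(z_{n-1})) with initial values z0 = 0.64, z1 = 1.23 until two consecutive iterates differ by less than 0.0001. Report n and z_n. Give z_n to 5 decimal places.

n = 5, z_n = 0.93600

p(0.64) = -2.0378560, p(1.23) = 2.5108670
z2 = 1.2300000 − 2.5108670·(0.5900000)/(4.5487230) = 0.9043236;  |Δ| = 0.3256764
p(0.9043236) = -0.2388248
z3 = 0.9043236 − (-0.2388248)·(-0.3256764)/(-2.7496918) = 0.9326103;  |Δ| = 0.0282867
p(0.9326103) = -0.0257995
z4 = 0.9326103 − (-0.0257995)·(0.0282867)/(0.2130252) = 0.9360361;  |Δ| = 0.0034258
p(0.9360361) = 0.0003013
z5 = 0.9360361 − 0.0003013·(0.0034258)/(0.0261008) = 0.9359966;  |Δ| = 0.0000395
|z5 − z4| = 0.0000395 < 0.0001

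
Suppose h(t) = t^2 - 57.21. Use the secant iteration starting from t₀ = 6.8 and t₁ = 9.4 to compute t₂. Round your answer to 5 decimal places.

h(6.8) = -10.9700000, h(9.4) = 31.1500000
t₂ = 9.4000000 − 31.1500000·(9.4000000 − 6.8000000) / (31.1500000 − (-10.9700000)) = 9.4000000 − (80.9900000)/(42.1200000) = 7.4771605

7.47716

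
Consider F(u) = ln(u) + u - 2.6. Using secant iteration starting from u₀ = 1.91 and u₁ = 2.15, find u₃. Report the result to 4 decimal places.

1.9382

F(1.91) = -0.042897, F(2.15) = 0.315468
u₂ = 2.150000 − 0.315468·(2.150000 − 1.910000) / (0.315468 − (-0.042897)) = 2.150000 − (0.075712)/(0.358365) = 1.938728
F(1.938728) = 0.000761
u₃ = 1.938728 − 0.000761·(1.938728 − 2.150000) / (0.000761 − 0.315468) = 1.938728 − (-0.000161)/(-0.314707) = 1.938218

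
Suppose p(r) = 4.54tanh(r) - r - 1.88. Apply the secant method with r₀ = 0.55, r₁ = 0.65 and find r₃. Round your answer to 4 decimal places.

0.6190

p(0.55) = -0.157638, p(0.65) = 0.065382
r₂ = 0.650000 − 0.065382·(0.650000 − 0.550000) / (0.065382 − (-0.157638)) = 0.650000 − (0.006538)/(0.223020) = 0.620683
p(0.620683) = 0.003597
r₃ = 0.620683 − 0.003597·(0.620683 − 0.650000) / (0.003597 − 0.065382) = 0.620683 − (-0.000105)/(-0.061784) = 0.618976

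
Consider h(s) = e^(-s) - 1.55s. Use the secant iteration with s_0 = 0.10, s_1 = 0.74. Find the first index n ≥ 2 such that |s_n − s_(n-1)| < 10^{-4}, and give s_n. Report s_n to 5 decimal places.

h(0.10) = 0.7498374, h(0.74) = -0.6698861
s_2 = 0.7400000 − (-0.6698861)·(0.6400000)/(-1.4197235) = 0.4380207;  |Δ| = 0.3019793
h(0.4380207) = -0.0336197
s_3 = 0.4380207 − (-0.0336197)·(-0.3019793)/(0.6362664) = 0.4220644;  |Δ| = 0.0159563
h(0.4220644) = 0.0014919
s_4 = 0.4220644 − 0.0014919·(-0.0159563)/(0.0351116) = 0.4227424;  |Δ| = 0.0006780
h(0.4227424) = -0.0000034
s_5 = 0.4227424 − (-0.0000034)·(0.0006780)/(-0.0014953) = 0.4227409;  |Δ| = 0.0000015
|s_5 − s_4| = 0.0000015 < 10^{-4}

n = 5, s_n = 0.42274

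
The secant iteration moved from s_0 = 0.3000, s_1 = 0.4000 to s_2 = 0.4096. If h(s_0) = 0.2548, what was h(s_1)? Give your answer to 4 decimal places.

0.0223

The secant line through (0.3000, 0.2548) and (0.4000, h(s_1)) crosses zero at s_2 = 0.4096.
So (0.3000, 0.2548), (0.4000, h(s_1)), (0.4096, 0) are collinear:
h(s_1) = 0.2548 · (0.4000 − 0.4096) / (0.3000 − 0.4096) = 0.2548 · (-0.009600)/(-0.109600) = 0.022318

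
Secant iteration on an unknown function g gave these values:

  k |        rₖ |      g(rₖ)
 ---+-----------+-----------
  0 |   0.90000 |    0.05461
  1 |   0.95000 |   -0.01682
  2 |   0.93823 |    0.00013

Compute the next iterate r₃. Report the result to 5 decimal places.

0.93832

r₃ = 0.93823 − 0.00013·(0.93823 − 0.95000) / (0.00013 − (-0.01682))
   = 0.93823 − (-0.0000015)/(0.0169500) = 0.9383203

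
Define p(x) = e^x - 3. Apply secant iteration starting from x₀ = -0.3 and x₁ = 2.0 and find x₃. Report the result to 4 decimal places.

p(-0.3) = -2.259182, p(2.0) = 4.389056
x₂ = 2.000000 − 4.389056·(2.000000 − (-0.300000)) / (4.389056 − (-2.259182)) = 2.000000 − (10.094829)/(6.648238) = 0.481578
p(0.481578) = -1.381373
x₃ = 0.481578 − (-1.381373)·(0.481578 − 2.000000) / (-1.381373 − 4.389056) = 0.481578 − (2.097507)/(-5.770429) = 0.845071

0.8451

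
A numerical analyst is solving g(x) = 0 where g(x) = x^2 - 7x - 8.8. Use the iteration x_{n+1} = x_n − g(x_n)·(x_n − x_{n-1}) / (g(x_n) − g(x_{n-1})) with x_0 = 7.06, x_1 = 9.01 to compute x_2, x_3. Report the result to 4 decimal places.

7.9835, 8.0784

g(7.06) = -8.376400, g(9.01) = 9.310100
x_2 = 9.010000 − 9.310100·(9.010000 − 7.060000) / (9.310100 − (-8.376400)) = 9.010000 − (18.154695)/(17.686500) = 7.983528
g(7.983528) = -0.947976
x_3 = 7.983528 − (-0.947976)·(7.983528 − 9.010000) / (-0.947976 − 9.310100) = 7.983528 − (0.973070)/(-10.258076) = 8.078387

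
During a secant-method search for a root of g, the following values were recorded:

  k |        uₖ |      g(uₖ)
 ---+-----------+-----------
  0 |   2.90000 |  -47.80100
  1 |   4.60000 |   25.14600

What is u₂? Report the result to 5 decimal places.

u₂ = 4.60000 − 25.14600·(4.60000 − 2.90000) / (25.14600 − (-47.80100))
   = 4.60000 − (42.7482000)/(72.9470000) = 4.0139828

4.01398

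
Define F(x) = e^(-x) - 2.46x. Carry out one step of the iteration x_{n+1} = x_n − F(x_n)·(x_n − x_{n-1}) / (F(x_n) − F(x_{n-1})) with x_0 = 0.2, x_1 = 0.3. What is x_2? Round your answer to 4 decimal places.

0.3009

F(0.2) = 0.326731, F(0.3) = 0.002818
x_2 = 0.300000 − 0.002818·(0.300000 − 0.200000) / (0.002818 − 0.326731) = 0.300000 − (0.000282)/(-0.323913) = 0.300870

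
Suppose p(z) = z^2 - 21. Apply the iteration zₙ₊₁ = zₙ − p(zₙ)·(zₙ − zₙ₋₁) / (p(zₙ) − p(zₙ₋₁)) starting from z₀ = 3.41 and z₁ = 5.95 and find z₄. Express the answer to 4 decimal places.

p(3.41) = -9.371900, p(5.95) = 14.402500
z₂ = 5.950000 − 14.402500·(5.950000 − 3.410000) / (14.402500 − (-9.371900)) = 5.950000 − (36.582350)/(23.774400) = 4.411271
p(4.411271) = -1.540685
z₃ = 4.411271 − (-1.540685)·(4.411271 − 5.950000) / (-1.540685 − 14.402500) = 4.411271 − (2.370696)/(-15.943185) = 4.559968
p(4.559968) = -0.206693
z₄ = 4.559968 − (-0.206693)·(4.559968 − 4.411271) / (-0.206693 − (-1.540685)) = 4.559968 − (-0.030735)/(1.333992) = 4.583007

4.5830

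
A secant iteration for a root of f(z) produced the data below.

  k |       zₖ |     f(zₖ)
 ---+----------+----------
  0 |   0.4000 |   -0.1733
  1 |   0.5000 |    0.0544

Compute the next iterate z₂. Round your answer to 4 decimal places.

0.4761

z₂ = 0.5000 − 0.0544·(0.5000 − 0.4000) / (0.0544 − (-0.1733))
   = 0.5000 − (0.005440)/(0.227700) = 0.476109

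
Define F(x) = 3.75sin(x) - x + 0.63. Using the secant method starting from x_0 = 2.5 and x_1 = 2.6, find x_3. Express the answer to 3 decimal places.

F(2.5) = 0.37427, F(2.6) = -0.03687
x_2 = 2.60000 − (-0.03687)·(2.60000 − 2.50000) / (-0.03687 − 0.37427) = 2.60000 − (-0.00369)/(-0.41114) = 2.59103
F(2.59103) = 0.00084
x_3 = 2.59103 − 0.00084·(2.59103 − 2.60000) / (0.00084 − (-0.03687)) = 2.59103 − (-0.00001)/(0.03771) = 2.59123

2.591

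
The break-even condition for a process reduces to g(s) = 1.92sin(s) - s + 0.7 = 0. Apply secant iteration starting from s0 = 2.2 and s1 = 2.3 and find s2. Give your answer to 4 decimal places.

2.2237

g(2.2) = 0.052313, g(2.3) = -0.168246
s2 = 2.300000 − (-0.168246)·(2.300000 − 2.200000) / (-0.168246 − 0.052313) = 2.300000 − (-0.016825)/(-0.220559) = 2.223718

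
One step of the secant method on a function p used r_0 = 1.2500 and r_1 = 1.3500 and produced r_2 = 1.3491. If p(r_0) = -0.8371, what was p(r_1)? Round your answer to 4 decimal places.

The secant line through (1.2500, -0.8371) and (1.3500, p(r_1)) crosses zero at r_2 = 1.3491.
So (1.2500, -0.8371), (1.3500, p(r_1)), (1.3491, 0) are collinear:
p(r_1) = -0.8371 · (1.3500 − 1.3491) / (1.2500 − 1.3491) = -0.8371 · (0.000900)/(-0.099100) = 0.007602

0.0076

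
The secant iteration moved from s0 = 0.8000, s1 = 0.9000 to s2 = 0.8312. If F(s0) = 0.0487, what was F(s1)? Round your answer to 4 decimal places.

The secant line through (0.8000, 0.0487) and (0.9000, F(s1)) crosses zero at s2 = 0.8312.
So (0.8000, 0.0487), (0.9000, F(s1)), (0.8312, 0) are collinear:
F(s1) = 0.0487 · (0.9000 − 0.8312) / (0.8000 − 0.8312) = 0.0487 · (0.068800)/(-0.031200) = -0.107390

-0.1074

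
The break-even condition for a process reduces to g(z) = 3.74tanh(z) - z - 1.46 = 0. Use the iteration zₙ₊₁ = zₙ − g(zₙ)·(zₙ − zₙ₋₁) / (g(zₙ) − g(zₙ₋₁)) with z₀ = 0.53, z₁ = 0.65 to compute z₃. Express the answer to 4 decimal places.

g(0.53) = -0.174675, g(0.65) = 0.028046
z₂ = 0.650000 − 0.028046·(0.650000 − 0.530000) / (0.028046 − (-0.174675)) = 0.650000 − (0.003365)/(0.202720) = 0.633398
g(0.633398) = 0.002452
z₃ = 0.633398 − 0.002452·(0.633398 − 0.650000) / (0.002452 − 0.028046) = 0.633398 − (-0.000041)/(-0.025594) = 0.631808

0.6318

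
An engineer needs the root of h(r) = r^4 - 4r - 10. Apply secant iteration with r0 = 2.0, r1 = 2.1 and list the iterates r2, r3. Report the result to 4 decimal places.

h(2.0) = -2.000000, h(2.1) = 1.048100
r2 = 2.100000 − 1.048100·(2.100000 − 2.000000) / (1.048100 − (-2.000000)) = 2.100000 − (0.104810)/(3.048100) = 2.065615
h(2.065615) = -0.057185
r3 = 2.065615 − (-0.057185)·(2.065615 − 2.100000) / (-0.057185 − 1.048100) = 2.065615 − (0.001966)/(-1.105285) = 2.067394

2.0656, 2.0674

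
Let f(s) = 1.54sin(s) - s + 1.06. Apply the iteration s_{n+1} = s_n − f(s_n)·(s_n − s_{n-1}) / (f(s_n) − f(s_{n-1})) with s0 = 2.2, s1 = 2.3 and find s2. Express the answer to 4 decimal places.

f(2.2) = 0.105084, f(2.3) = -0.091614
s2 = 2.300000 − (-0.091614)·(2.300000 − 2.200000) / (-0.091614 − 0.105084) = 2.300000 − (-0.009161)/(-0.196698) = 2.253424

2.2534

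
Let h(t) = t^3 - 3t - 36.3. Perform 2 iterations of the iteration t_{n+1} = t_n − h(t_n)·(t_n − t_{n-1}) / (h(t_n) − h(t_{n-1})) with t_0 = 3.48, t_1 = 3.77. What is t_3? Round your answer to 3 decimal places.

3.612

h(3.48) = -4.59581, h(3.77) = 5.97263
t_2 = 3.77000 − 5.97263·(3.77000 − 3.48000) / (5.97263 − (-4.59581)) = 3.77000 − (1.73206)/(10.56844) = 3.60611
h(3.60611) = -0.22438
t_3 = 3.60611 − (-0.22438)·(3.60611 − 3.77000) / (-0.22438 − 5.97263) = 3.60611 − (0.03677)/(-6.19701) = 3.61204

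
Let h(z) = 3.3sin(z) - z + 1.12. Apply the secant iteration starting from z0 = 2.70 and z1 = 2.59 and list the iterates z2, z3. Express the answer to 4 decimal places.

h(2.70) = -0.169646, h(2.59) = 0.259346
z2 = 2.590000 − 0.259346·(2.590000 − 2.700000) / (0.259346 − (-0.169646)) = 2.590000 − (-0.028528)/(0.428993) = 2.656500
h(2.656500) = 0.002257
z3 = 2.656500 − 0.002257·(2.656500 − 2.590000) / (0.002257 − 0.259346) = 2.656500 − (0.000150)/(-0.257089) = 2.657084

2.6565, 2.6571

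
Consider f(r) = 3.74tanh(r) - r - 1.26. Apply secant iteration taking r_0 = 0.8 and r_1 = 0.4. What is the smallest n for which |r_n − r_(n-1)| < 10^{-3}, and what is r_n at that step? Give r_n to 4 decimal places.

f(0.8) = 0.423498, f(0.4) = -0.238991
r_2 = 0.400000 − (-0.238991)·(-0.400000)/(-0.662488) = 0.544299;  |Δ| = 0.144299
f(0.544299) = 0.051621
r_3 = 0.544299 − 0.051621·(0.144299)/(0.290612) = 0.518667;  |Δ| = 0.025631
f(0.518667) = 0.004082
r_4 = 0.518667 − 0.004082·(-0.025631)/(-0.047539) = 0.516467;  |Δ| = 0.002201
f(0.516467) = -0.000085
r_5 = 0.516467 − (-0.000085)·(-0.002201)/(-0.004166) = 0.516512;  |Δ| = 0.000045
|r_5 − r_4| = 0.000045 < 10^{-3}

n = 5, r_n = 0.5165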